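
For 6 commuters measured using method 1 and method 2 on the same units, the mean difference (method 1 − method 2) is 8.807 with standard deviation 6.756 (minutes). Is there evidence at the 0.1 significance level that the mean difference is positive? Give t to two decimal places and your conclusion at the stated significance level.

H0: μ_d = 0; H1: μ_d > 0 (paired t-test on the differences, right-tailed).
t = d̄/(s_d/√n) = 8.807/(6.756/√6) = 3.19
df = n − 1 = 5
p-value = P(T ≥ 3.19) ≈ 0.0121
Since p ≈ 0.0121 < α = 0.1, reject H0; the data support H1.

t = 3.19; reject H0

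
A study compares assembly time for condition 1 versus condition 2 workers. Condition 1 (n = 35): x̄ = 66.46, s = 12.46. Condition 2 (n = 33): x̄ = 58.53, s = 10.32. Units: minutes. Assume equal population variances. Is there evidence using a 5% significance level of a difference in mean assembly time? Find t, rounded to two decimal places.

2.85

Let group 1 = condition 1, group 2 = condition 2. H0: μ_1 = μ_2; H1: μ_1 ≠ μ_2 (two-sample pooled-variance t-test, two-sided).
s_p² = [(35−1)·12.46² + (33−1)·10.32²]/(35+33−2) = 131.616
t = (66.46 − 58.53)/√[131.616·(1/35 + 1/33)] = 2.85
df = n₁ + n₂ − 2 = 66
Two-sided p-value ≈ 0.006
Since p ≈ 0.006 < α = 0.05, reject H0; the evidence is statistically significant.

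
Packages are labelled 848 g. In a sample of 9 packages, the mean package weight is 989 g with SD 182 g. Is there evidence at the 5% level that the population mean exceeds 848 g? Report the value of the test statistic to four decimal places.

2.3242

H0: μ = 848; H1: μ > 848 (one-sample t-test, right-tailed).
t = (x̄ − μ₀)/(s/√n) = (989 − 848)/(182/√9) = 2.3242
df = n − 1 = 8
p-value = P(T ≥ 2.3242) ≈ 0.0243
Since p ≈ 0.0243 < α = 0.05, reject H0; the data support H1.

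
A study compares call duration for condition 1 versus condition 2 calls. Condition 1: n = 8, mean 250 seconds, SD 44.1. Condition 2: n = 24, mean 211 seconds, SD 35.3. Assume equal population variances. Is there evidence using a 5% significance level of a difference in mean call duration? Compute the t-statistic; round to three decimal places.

Let group 1 = condition 1, group 2 = condition 2. H0: μ_1 = μ_2; H1: μ_1 ≠ μ_2 (two-sample pooled-variance t-test, two-sided).
s_p² = [(8−1)·44.1² + (24−1)·35.3²]/(8+24−2) = 1409.12
t = (250 − 211)/√[1409.12·(1/8 + 1/24)] = 2.545
df = n₁ + n₂ − 2 = 30
Two-sided p-value ≈ 0.0163
Since p ≈ 0.0163 < α = 0.05, reject H0; the evidence is statistically significant.

2.545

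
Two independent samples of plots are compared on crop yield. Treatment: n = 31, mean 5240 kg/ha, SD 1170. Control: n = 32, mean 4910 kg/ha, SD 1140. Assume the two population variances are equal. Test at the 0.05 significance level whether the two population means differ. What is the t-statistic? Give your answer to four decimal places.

Let group 1 = treatment, group 2 = control. H0: μ_1 = μ_2; H1: μ_1 ≠ μ_2 (two-sample pooled-variance t-test, two-sided).
s_p² = [(31−1)·1170² + (32−1)·1140²]/(31+32−2) = 1333680
t = (5240 − 4910)/√[1333680·(1/31 + 1/32)] = 1.1339
df = n₁ + n₂ − 2 = 61
Two-sided p-value ≈ 0.2613
Since p ≈ 0.2613 > α = 0.05, fail to reject H0; the evidence is not statistically significant.

1.1339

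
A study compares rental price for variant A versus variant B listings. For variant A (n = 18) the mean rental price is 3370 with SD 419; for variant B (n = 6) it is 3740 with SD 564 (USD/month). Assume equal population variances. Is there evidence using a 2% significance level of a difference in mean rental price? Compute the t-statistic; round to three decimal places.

Let group 1 = variant A, group 2 = variant B. H0: μ_1 = μ_2; H1: μ_1 ≠ μ_2 (two-sample pooled-variance t-test, two-sided).
s_p² = [(18−1)·419² + (6−1)·564²]/(18+6−2) = 207955
t = (3370 − 3740)/√[207955·(1/18 + 1/6)] = -1.721
df = n₁ + n₂ − 2 = 22
Two-sided p-value ≈ 0.099
Since p ≈ 0.099 > α = 0.02, fail to reject H0; the data do not provide sufficient evidence against H0.

-1.721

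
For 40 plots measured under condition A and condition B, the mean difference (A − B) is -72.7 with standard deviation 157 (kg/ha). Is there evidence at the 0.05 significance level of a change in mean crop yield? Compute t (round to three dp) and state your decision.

t = -2.929; reject H0

H0: μ_d = 0; H1: μ_d ≠ 0 (paired t-test on the differences, two-sided).
t = d̄/(s_d/√n) = -72.7/(157/√40) = -2.929
df = n − 1 = 39
Two-sided p-value ≈ 0.0057
Since p ≈ 0.0057 < α = 0.05, reject H0; the evidence is statistically significant.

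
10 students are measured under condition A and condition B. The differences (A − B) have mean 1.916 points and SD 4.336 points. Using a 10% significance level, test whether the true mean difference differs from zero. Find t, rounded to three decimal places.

H0: μ_d = 0; H1: μ_d ≠ 0 (paired t-test on the differences, two-sided).
t = d̄/(s_d/√n) = 1.916/(4.336/√10) = 1.397
df = n − 1 = 9
Two-sided p-value ≈ 0.196
Since p ≈ 0.196 > α = 0.1, fail to reject H0; the evidence is not statistically significant.

1.397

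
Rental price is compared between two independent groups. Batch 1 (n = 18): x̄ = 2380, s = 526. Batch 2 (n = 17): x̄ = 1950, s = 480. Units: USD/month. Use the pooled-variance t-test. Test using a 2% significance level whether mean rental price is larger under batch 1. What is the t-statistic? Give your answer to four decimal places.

2.5216

Let group 1 = batch 1, group 2 = batch 2. H0: μ_1 = μ_2; H1: μ_1 > μ_2 (two-sample pooled-variance t-test, right-tailed).
s_p² = [(18−1)·526² + (17−1)·480²]/(18+17−2) = 254239
t = (2380 − 1950)/√[254239·(1/18 + 1/17)] = 2.5216
df = n₁ + n₂ − 2 = 33
p-value = P(T ≥ 2.5216) ≈ 0.0083
Since p ≈ 0.0083 < α = 0.02, reject H0; the evidence is statistically significant.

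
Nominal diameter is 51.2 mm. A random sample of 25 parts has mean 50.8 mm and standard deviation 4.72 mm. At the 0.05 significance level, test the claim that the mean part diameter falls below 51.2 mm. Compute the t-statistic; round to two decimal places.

H0: μ = 51.2; H1: μ < 51.2 (one-sample t-test, left-tailed).
t = (x̄ − μ₀)/(s/√n) = (50.8 − 51.2)/(4.72/√25) = -0.42
df = n − 1 = 24
p-value = P(T ≤ -0.42) ≈ 0.338
Since p ≈ 0.338 > α = 0.05, fail to reject H0; the evidence is not statistically significant.

-0.42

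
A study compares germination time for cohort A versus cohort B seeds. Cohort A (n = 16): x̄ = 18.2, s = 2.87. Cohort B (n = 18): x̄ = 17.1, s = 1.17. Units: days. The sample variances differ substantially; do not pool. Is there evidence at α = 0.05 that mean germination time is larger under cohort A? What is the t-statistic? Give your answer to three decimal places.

1.431

Let group 1 = cohort A, group 2 = cohort B. H0: μ_1 = μ_2; H1: μ_1 > μ_2 (Welch's two-sample t-test, right-tailed).
t = (x̄_1 − x̄_2)/√(s_1²/n_1 + s_2²/n_2) = (18.2 − 17.1)/√(2.87²/16 + 1.17²/18) = 1.431
Welch–Satterthwaite df ≈ 19.39
p-value = P(T ≥ 1.431) ≈ 0.084
Since p ≈ 0.084 > α = 0.05, fail to reject H0; the data do not provide sufficient evidence against H0.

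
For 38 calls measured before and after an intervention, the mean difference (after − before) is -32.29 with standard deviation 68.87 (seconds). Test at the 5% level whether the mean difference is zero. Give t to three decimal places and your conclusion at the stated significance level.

H0: μ_d = 0; H1: μ_d ≠ 0 (paired t-test on the differences, two-sided).
t = d̄/(s_d/√n) = -32.29/(68.87/√38) = -2.890
df = n − 1 = 37
Two-sided p-value ≈ 0.0064
Since p ≈ 0.0064 < α = 0.05, reject H0; the data support H1.

t = -2.890; reject H0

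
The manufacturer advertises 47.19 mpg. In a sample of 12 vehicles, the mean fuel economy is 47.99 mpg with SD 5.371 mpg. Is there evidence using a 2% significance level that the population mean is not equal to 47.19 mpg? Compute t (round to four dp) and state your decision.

H0: μ = 47.19; H1: μ ≠ 47.19 (one-sample t-test, two-sided).
t = (x̄ − μ₀)/(s/√n) = (47.99 − 47.19)/(5.371/√12) = 0.5160
df = n − 1 = 11
Two-sided p-value ≈ 0.6161
Since p ≈ 0.6161 > α = 0.02, fail to reject H0; the data do not provide sufficient evidence against H0.

t = 0.5160; fail to reject H0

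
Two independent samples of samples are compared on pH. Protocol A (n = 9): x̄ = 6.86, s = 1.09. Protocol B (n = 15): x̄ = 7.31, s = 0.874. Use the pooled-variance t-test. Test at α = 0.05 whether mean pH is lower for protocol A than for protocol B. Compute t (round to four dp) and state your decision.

t = -1.1138; fail to reject H0

Let group 1 = protocol A, group 2 = protocol B. H0: μ_1 = μ_2; H1: μ_1 < μ_2 (two-sample pooled-variance t-test, left-tailed).
s_p² = [(9−1)·1.09² + (15−1)·0.874²]/(9+15−2) = 0.918139
t = (6.86 − 7.31)/√[0.918139·(1/9 + 1/15)] = -1.1138
df = n₁ + n₂ − 2 = 22
p-value = P(T ≤ -1.1138) ≈ 0.1387
Since p ≈ 0.1387 > α = 0.05, fail to reject H0; the evidence is not statistically significant.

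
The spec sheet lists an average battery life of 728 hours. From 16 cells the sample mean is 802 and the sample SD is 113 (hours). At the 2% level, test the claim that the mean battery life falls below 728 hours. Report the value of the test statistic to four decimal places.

H0: μ = 728; H1: μ < 728 (one-sample t-test, left-tailed).
t = (x̄ − μ₀)/(s/√n) = (802 − 728)/(113/√16) = 2.6195
df = n − 1 = 15
p-value = P(T ≤ 2.6195) ≈ 0.990
Since p ≈ 0.990 > α = 0.02, fail to reject H0; the evidence is not statistically significant.

2.6195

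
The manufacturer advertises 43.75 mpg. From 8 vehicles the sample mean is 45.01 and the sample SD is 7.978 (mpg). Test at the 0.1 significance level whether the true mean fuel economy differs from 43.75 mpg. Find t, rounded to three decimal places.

0.447

H0: μ = 43.75; H1: μ ≠ 43.75 (one-sample t-test, two-sided).
t = (x̄ − μ₀)/(s/√n) = (45.01 − 43.75)/(7.978/√8) = 0.447
df = n − 1 = 7
Two-sided p-value ≈ 0.6686
Since p ≈ 0.6686 > α = 0.1, fail to reject H0; the evidence is not statistically significant.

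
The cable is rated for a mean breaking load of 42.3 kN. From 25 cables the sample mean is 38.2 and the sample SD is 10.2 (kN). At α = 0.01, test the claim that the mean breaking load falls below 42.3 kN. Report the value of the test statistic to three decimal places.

H0: μ = 42.3; H1: μ < 42.3 (one-sample t-test, left-tailed).
t = (x̄ − μ₀)/(s/√n) = (38.2 − 42.3)/(10.2/√25) = -2.010
df = n − 1 = 24
p-value = P(T ≤ -2.010) ≈ 0.0279
Since p ≈ 0.0279 > α = 0.01, fail to reject H0; the evidence is not statistically significant.

-2.010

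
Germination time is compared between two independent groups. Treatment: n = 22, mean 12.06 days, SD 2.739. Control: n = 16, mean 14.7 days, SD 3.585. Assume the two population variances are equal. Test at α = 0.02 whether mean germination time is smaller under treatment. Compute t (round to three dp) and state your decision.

t = -2.576; reject H0

Let group 1 = treatment, group 2 = control. H0: μ_1 = μ_2; H1: μ_1 < μ_2 (two-sample pooled-variance t-test, left-tailed).
s_p² = [(22−1)·2.739² + (16−1)·3.585²]/(22+16−2) = 9.73133
t = (12.06 − 14.7)/√[9.73133·(1/22 + 1/16)] = -2.576
df = n₁ + n₂ − 2 = 36
p-value = P(T ≤ -2.576) ≈ 0.0071
Since p ≈ 0.0071 < α = 0.02, reject H0; the evidence is statistically significant.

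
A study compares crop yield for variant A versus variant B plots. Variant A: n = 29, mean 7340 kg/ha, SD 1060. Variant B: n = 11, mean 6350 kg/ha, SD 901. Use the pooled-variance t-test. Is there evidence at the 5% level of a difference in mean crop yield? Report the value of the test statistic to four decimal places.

Let group 1 = variant A, group 2 = variant B. H0: μ_1 = μ_2; H1: μ_1 ≠ μ_2 (two-sample pooled-variance t-test, two-sided).
s_p² = [(29−1)·1060² + (11−1)·901²]/(29+11−2) = 1041550
t = (7340 − 6350)/√[1041550·(1/29 + 1/11)] = 2.7394
df = n₁ + n₂ − 2 = 38
Two-sided p-value ≈ 0.0093
Since p ≈ 0.0093 < α = 0.05, reject H0; the data support H1.

2.7394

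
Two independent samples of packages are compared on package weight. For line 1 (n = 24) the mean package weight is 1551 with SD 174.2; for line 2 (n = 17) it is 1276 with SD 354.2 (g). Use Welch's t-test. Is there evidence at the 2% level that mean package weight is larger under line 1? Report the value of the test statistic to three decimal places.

2.958

Let group 1 = line 1, group 2 = line 2. H0: μ_1 = μ_2; H1: μ_1 > μ_2 (Welch's two-sample t-test, right-tailed).
t = (x̄_1 − x̄_2)/√(s_1²/n_1 + s_2²/n_2) = (1551 − 1276)/√(174.2²/24 + 354.2²/17) = 2.958
Welch–Satterthwaite df ≈ 21.51
p-value = P(T ≥ 2.958) ≈ 0.004
Since p ≈ 0.004 < α = 0.02, reject H0; the evidence is statistically significant.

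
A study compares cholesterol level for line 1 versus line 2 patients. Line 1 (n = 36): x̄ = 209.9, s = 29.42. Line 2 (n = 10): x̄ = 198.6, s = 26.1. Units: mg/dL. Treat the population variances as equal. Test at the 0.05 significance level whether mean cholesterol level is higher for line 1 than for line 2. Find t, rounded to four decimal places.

Let group 1 = line 1, group 2 = line 2. H0: μ_1 = μ_2; H1: μ_1 > μ_2 (two-sample pooled-variance t-test, right-tailed).
s_p² = [(36−1)·29.42² + (10−1)·26.1²]/(36+10−2) = 827.833
t = (209.9 − 198.6)/√[827.833·(1/36 + 1/10)] = 1.0987
df = n₁ + n₂ − 2 = 44
p-value = P(T ≥ 1.0987) ≈ 0.1389
Since p ≈ 0.1389 > α = 0.05, fail to reject H0; the evidence is not statistically significant.

1.0987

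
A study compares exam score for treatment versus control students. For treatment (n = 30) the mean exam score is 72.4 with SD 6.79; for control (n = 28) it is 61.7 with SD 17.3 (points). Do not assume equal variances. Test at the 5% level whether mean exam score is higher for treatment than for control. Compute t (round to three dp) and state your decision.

Let group 1 = treatment, group 2 = control. H0: μ_1 = μ_2; H1: μ_1 > μ_2 (Welch's two-sample t-test, right-tailed).
t = (x̄_1 − x̄_2)/√(s_1²/n_1 + s_2²/n_2) = (72.4 − 61.7)/√(6.79²/30 + 17.3²/28) = 3.060
Welch–Satterthwaite df ≈ 34.66
p-value = P(T ≥ 3.060) ≈ 0.002
Since p ≈ 0.002 < α = 0.05, reject H0; the data support H1.

t = 3.060; reject H0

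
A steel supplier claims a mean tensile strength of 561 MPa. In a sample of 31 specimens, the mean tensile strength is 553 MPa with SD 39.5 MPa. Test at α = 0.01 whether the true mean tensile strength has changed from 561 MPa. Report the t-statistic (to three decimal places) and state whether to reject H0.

t = -1.128; fail to reject H0

H0: μ = 561; H1: μ ≠ 561 (one-sample t-test, two-sided).
t = (x̄ − μ₀)/(s/√n) = (553 − 561)/(39.5/√31) = -1.128
df = n − 1 = 30
Two-sided p-value ≈ 0.268
Since p ≈ 0.268 > α = 0.01, fail to reject H0; the evidence is not statistically significant.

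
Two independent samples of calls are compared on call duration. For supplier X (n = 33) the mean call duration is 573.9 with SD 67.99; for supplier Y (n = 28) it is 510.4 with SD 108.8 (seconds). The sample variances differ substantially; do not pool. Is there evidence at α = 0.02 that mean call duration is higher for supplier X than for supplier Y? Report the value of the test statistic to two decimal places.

Let group 1 = supplier X, group 2 = supplier Y. H0: μ_1 = μ_2; H1: μ_1 > μ_2 (Welch's two-sample t-test, right-tailed).
t = (x̄_1 − x̄_2)/√(s_1²/n_1 + s_2²/n_2) = (573.9 − 510.4)/√(67.99²/33 + 108.8²/28) = 2.68
Welch–Satterthwaite df ≈ 43.80
p-value = P(T ≥ 2.68) ≈ 0.0052
Since p ≈ 0.0052 < α = 0.02, reject H0; the evidence is statistically significant.

2.68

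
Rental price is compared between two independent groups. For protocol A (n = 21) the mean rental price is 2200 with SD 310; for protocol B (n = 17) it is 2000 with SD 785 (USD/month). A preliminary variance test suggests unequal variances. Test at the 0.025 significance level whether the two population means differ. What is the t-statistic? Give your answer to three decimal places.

Let group 1 = protocol A, group 2 = protocol B. H0: μ_1 = μ_2; H1: μ_1 ≠ μ_2 (Welch's two-sample t-test, two-sided).
t = (x̄_1 − x̄_2)/√(s_1²/n_1 + s_2²/n_2) = (2200 − 2000)/√(310²/21 + 785²/17) = 0.990
Welch–Satterthwaite df ≈ 20.04
Two-sided p-value ≈ 0.3341
Since p ≈ 0.3341 > α = 0.025, fail to reject H0; the evidence is not statistically significant.

0.990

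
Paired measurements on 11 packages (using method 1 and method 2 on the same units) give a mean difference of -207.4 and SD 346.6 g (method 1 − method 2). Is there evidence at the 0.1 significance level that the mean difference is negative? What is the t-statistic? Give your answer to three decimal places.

-1.985

H0: μ_d = 0; H1: μ_d < 0 (paired t-test on the differences, left-tailed).
t = d̄/(s_d/√n) = -207.4/(346.6/√11) = -1.985
df = n − 1 = 10
p-value = P(T ≤ -1.985) ≈ 0.0376
Since p ≈ 0.0376 < α = 0.1, reject H0; the data support H1.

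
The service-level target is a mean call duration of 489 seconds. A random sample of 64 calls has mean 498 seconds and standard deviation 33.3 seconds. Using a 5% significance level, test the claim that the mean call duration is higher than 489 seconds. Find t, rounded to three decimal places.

H0: μ = 489; H1: μ > 489 (one-sample t-test, right-tailed).
t = (x̄ − μ₀)/(s/√n) = (498 − 489)/(33.3/√64) = 2.162
df = n − 1 = 63
p-value = P(T ≥ 2.162) ≈ 0.017
Since p ≈ 0.017 < α = 0.05, reject H0; the evidence is statistically significant.

2.162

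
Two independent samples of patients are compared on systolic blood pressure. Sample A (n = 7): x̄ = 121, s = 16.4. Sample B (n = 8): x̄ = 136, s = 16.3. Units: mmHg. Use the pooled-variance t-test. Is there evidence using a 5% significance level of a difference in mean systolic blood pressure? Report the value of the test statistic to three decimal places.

Let group 1 = sample A, group 2 = sample B. H0: μ_1 = μ_2; H1: μ_1 ≠ μ_2 (two-sample pooled-variance t-test, two-sided).
s_p² = [(7−1)·16.4² + (8−1)·16.3²]/(7+8−2) = 267.199
t = (121 − 136)/√[267.199·(1/7 + 1/8)] = -1.773
df = n₁ + n₂ − 2 = 13
Two-sided p-value ≈ 0.0996
Since p ≈ 0.0996 > α = 0.05, fail to reject H0; the data do not provide sufficient evidence against H0.

-1.773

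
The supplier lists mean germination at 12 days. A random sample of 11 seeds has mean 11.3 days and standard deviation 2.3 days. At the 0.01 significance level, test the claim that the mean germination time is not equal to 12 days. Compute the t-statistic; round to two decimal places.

-1.01

H0: μ = 12; H1: μ ≠ 12 (one-sample t-test, two-sided).
t = (x̄ − μ₀)/(s/√n) = (11.3 − 12)/(2.3/√11) = -1.01
df = n − 1 = 10
Two-sided p-value ≈ 0.337
Since p ≈ 0.337 > α = 0.01, fail to reject H0; the evidence is not statistically significant.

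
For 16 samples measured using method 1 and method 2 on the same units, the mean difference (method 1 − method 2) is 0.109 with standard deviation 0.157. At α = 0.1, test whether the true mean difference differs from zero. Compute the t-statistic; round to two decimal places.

2.78

H0: μ_d = 0; H1: μ_d ≠ 0 (paired t-test on the differences, two-sided).
t = d̄/(s_d/√n) = 0.109/(0.157/√16) = 2.78
df = n − 1 = 15
Two-sided p-value ≈ 0.0141
Since p ≈ 0.0141 < α = 0.1, reject H0; the evidence is statistically significant.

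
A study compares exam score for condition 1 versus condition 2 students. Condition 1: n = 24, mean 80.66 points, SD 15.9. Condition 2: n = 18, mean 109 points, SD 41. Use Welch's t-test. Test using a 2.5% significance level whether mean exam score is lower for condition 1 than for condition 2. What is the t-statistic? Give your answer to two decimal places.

Let group 1 = condition 1, group 2 = condition 2. H0: μ_1 = μ_2; H1: μ_1 < μ_2 (Welch's two-sample t-test, left-tailed).
t = (x̄_1 − x̄_2)/√(s_1²/n_1 + s_2²/n_2) = (80.66 − 109)/√(15.9²/24 + 41²/18) = -2.78
Welch–Satterthwaite df ≈ 20.86
p-value = P(T ≤ -2.78) ≈ 0.006
Since p ≈ 0.006 < α = 0.025, reject H0; the data support H1.

-2.78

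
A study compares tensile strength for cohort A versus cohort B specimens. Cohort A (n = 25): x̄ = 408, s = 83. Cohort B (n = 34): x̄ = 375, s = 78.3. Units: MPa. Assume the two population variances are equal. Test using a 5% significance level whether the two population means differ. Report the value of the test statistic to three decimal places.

1.560

Let group 1 = cohort A, group 2 = cohort B. H0: μ_1 = μ_2; H1: μ_1 ≠ μ_2 (two-sample pooled-variance t-test, two-sided).
s_p² = [(25−1)·83² + (34−1)·78.3²]/(25+34−2) = 6450.09
t = (408 − 375)/√[6450.09·(1/25 + 1/34)] = 1.560
df = n₁ + n₂ − 2 = 57
Two-sided p-value ≈ 0.124
Since p ≈ 0.124 > α = 0.05, fail to reject H0; the evidence is not statistically significant.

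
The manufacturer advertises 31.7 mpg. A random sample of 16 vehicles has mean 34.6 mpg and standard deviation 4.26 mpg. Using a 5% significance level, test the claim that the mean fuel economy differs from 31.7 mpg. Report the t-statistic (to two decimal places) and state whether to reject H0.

H0: μ = 31.7; H1: μ ≠ 31.7 (one-sample t-test, two-sided).
t = (x̄ − μ₀)/(s/√n) = (34.6 − 31.7)/(4.26/√16) = 2.72
df = n − 1 = 15
Two-sided p-value ≈ 0.016
Since p ≈ 0.016 < α = 0.05, reject H0; the data support H1.

t = 2.72; reject H0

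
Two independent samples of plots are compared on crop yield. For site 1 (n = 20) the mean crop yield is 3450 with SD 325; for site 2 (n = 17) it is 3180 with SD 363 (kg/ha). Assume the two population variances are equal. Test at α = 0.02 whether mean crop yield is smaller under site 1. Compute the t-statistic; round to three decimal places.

2.387

Let group 1 = site 1, group 2 = site 2. H0: μ_1 = μ_2; H1: μ_1 < μ_2 (two-sample pooled-variance t-test, left-tailed).
s_p² = [(20−1)·325² + (17−1)·363²]/(20+17−2) = 117577
t = (3450 − 3180)/√[117577·(1/20 + 1/17)] = 2.387
df = n₁ + n₂ − 2 = 35
p-value = P(T ≤ 2.387) ≈ 0.9887
Since p ≈ 0.9887 > α = 0.02, fail to reject H0; the data do not provide sufficient evidence against H0.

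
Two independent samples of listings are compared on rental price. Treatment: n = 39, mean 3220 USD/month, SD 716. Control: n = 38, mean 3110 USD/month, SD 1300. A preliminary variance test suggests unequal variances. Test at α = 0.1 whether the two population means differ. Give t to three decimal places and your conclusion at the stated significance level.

Let group 1 = treatment, group 2 = control. H0: μ_1 = μ_2; H1: μ_1 ≠ μ_2 (Welch's two-sample t-test, two-sided).
t = (x̄_1 − x̄_2)/√(s_1²/n_1 + s_2²/n_2) = (3220 − 3110)/√(716²/39 + 1300²/38) = 0.458
Welch–Satterthwaite df ≈ 57.24
Two-sided p-value ≈ 0.6485
Since p ≈ 0.6485 > α = 0.1, fail to reject H0; the data do not provide sufficient evidence against H0.

t = 0.458; fail to reject H0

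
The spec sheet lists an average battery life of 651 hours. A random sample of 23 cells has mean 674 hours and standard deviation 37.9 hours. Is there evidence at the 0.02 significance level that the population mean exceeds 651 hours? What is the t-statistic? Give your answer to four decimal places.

2.9104

H0: μ = 651; H1: μ > 651 (one-sample t-test, right-tailed).
t = (x̄ − μ₀)/(s/√n) = (674 − 651)/(37.9/√23) = 2.9104
df = n − 1 = 22
p-value = P(T ≥ 2.9104) ≈ 0.0041
Since p ≈ 0.0041 < α = 0.02, reject H0; the data support H1.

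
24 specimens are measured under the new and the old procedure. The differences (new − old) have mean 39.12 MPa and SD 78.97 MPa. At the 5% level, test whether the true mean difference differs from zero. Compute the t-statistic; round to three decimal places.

2.427

H0: μ_d = 0; H1: μ_d ≠ 0 (paired t-test on the differences, two-sided).
t = d̄/(s_d/√n) = 39.12/(78.97/√24) = 2.427
df = n − 1 = 23
Two-sided p-value ≈ 0.0235
Since p ≈ 0.0235 < α = 0.05, reject H0; the data support H1.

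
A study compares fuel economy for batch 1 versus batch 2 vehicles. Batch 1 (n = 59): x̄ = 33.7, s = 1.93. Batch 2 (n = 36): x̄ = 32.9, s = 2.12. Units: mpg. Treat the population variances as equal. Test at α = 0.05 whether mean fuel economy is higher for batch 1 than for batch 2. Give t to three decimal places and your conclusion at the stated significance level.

Let group 1 = batch 1, group 2 = batch 2. H0: μ_1 = μ_2; H1: μ_1 > μ_2 (two-sample pooled-variance t-test, right-tailed).
s_p² = [(59−1)·1.93² + (36−1)·2.12²]/(59+36−2) = 4.0145
t = (33.7 − 32.9)/√[4.0145·(1/59 + 1/36)] = 1.888
df = n₁ + n₂ − 2 = 93
p-value = P(T ≥ 1.888) ≈ 0.031
Since p ≈ 0.031 < α = 0.05, reject H0; the data support H1.

t = 1.888; reject H0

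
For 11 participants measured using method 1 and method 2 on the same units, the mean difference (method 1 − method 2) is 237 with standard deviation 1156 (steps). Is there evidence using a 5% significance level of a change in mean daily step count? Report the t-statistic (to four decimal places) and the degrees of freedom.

t = 0.6800, df = 10

H0: μ_d = 0; H1: μ_d ≠ 0 (paired t-test on the differences, two-sided).
t = d̄/(s_d/√n) = 237/(1156/√11) = 0.6800
df = n − 1 = 10
Two-sided p-value ≈ 0.512
Since p ≈ 0.512 > α = 0.05, fail to reject H0; the evidence is not statistically significant.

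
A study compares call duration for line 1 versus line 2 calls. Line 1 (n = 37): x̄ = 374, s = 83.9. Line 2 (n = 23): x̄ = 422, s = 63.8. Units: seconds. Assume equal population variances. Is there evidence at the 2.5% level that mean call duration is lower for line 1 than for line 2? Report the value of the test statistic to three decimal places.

Let group 1 = line 1, group 2 = line 2. H0: μ_1 = μ_2; H1: μ_1 < μ_2 (two-sample pooled-variance t-test, left-tailed).
s_p² = [(37−1)·83.9² + (23−1)·63.8²]/(37+23−2) = 5913.12
t = (374 − 422)/√[5913.12·(1/37 + 1/23)] = -2.351
df = n₁ + n₂ − 2 = 58
p-value = P(T ≤ -2.351) ≈ 0.011
Since p ≈ 0.011 < α = 0.025, reject H0; the data support H1.

-2.351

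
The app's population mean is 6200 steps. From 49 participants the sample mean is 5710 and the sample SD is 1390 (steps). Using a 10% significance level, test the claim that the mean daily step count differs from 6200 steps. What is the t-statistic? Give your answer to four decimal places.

H0: μ = 6200; H1: μ ≠ 6200 (one-sample t-test, two-sided).
t = (x̄ − μ₀)/(s/√n) = (5710 − 6200)/(1390/√49) = -2.4676
df = n − 1 = 48
Two-sided p-value ≈ 0.017
Since p ≈ 0.017 < α = 0.1, reject H0; the evidence is statistically significant.

-2.4676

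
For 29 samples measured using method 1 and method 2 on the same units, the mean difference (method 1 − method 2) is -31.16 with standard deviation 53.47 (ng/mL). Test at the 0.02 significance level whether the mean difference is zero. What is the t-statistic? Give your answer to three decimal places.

-3.138

H0: μ_d = 0; H1: μ_d ≠ 0 (paired t-test on the differences, two-sided).
t = d̄/(s_d/√n) = -31.16/(53.47/√29) = -3.138
df = n − 1 = 28
Two-sided p-value ≈ 0.004
Since p ≈ 0.004 < α = 0.02, reject H0; the evidence is statistically significant.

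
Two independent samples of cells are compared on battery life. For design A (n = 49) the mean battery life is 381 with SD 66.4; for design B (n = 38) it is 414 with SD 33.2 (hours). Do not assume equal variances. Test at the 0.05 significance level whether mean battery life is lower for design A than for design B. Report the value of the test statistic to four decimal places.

Let group 1 = design A, group 2 = design B. H0: μ_1 = μ_2; H1: μ_1 < μ_2 (Welch's two-sample t-test, left-tailed).
t = (x̄_1 − x̄_2)/√(s_1²/n_1 + s_2²/n_2) = (381 − 414)/√(66.4²/49 + 33.2²/38) = -3.0253
Welch–Satterthwaite df ≈ 73.96
p-value = P(T ≤ -3.0253) ≈ 0.0017
Since p ≈ 0.0017 < α = 0.05, reject H0; the data support H1.

-3.0253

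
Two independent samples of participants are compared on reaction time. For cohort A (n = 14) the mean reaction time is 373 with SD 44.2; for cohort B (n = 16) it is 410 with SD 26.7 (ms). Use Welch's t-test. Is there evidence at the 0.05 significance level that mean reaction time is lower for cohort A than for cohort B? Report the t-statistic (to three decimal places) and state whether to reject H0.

Let group 1 = cohort A, group 2 = cohort B. H0: μ_1 = μ_2; H1: μ_1 < μ_2 (Welch's two-sample t-test, left-tailed).
t = (x̄_1 − x̄_2)/√(s_1²/n_1 + s_2²/n_2) = (373 − 410)/√(44.2²/14 + 26.7²/16) = -2.727
Welch–Satterthwaite df ≈ 20.79
p-value = P(T ≤ -2.727) ≈ 0.0064
Since p ≈ 0.0064 < α = 0.05, reject H0; the evidence is statistically significant.

t = -2.727; reject H0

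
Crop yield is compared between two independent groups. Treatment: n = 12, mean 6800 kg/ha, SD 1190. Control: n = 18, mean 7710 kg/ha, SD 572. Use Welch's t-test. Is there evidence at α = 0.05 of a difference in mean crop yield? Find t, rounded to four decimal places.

Let group 1 = treatment, group 2 = control. H0: μ_1 = μ_2; H1: μ_1 ≠ μ_2 (Welch's two-sample t-test, two-sided).
t = (x̄_1 − x̄_2)/√(s_1²/n_1 + s_2²/n_2) = (6800 − 7710)/√(1190²/12 + 572²/18) = -2.4659
Welch–Satterthwaite df ≈ 14.43
Two-sided p-value ≈ 0.027
Since p ≈ 0.027 < α = 0.05, reject H0; the evidence is statistically significant.

-2.4659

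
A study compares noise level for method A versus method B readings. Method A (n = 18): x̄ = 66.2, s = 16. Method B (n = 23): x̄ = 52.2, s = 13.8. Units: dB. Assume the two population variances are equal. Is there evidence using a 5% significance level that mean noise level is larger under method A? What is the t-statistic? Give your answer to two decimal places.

Let group 1 = method A, group 2 = method B. H0: μ_1 = μ_2; H1: μ_1 > μ_2 (two-sample pooled-variance t-test, right-tailed).
s_p² = [(18−1)·16² + (23−1)·13.8²]/(18+23−2) = 219.017
t = (66.2 − 52.2)/√[219.017·(1/18 + 1/23)] = 3.01
df = n₁ + n₂ − 2 = 39
p-value = P(T ≥ 3.01) ≈ 0.0023
Since p ≈ 0.0023 < α = 0.05, reject H0; the evidence is statistically significant.

3.01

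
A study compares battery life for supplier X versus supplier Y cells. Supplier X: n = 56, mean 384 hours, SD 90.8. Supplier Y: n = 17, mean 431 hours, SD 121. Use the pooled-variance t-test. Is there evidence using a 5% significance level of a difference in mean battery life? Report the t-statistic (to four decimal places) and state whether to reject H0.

Let group 1 = supplier X, group 2 = supplier Y. H0: μ_1 = μ_2; H1: μ_1 ≠ μ_2 (two-sample pooled-variance t-test, two-sided).
s_p² = [(56−1)·90.8² + (17−1)·121²]/(56+17−2) = 9686.07
t = (384 − 431)/√[9686.07·(1/56 + 1/17)] = -1.7246
df = n₁ + n₂ − 2 = 71
Two-sided p-value ≈ 0.0890
Since p ≈ 0.0890 > α = 0.05, fail to reject H0; the evidence is not statistically significant.

t = -1.7246; fail to reject H0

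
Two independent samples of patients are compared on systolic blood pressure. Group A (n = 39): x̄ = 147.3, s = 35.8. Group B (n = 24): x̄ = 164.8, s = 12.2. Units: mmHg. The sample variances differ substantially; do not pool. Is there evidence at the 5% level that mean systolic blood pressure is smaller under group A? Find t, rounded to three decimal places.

-2.800

Let group 1 = group A, group 2 = group B. H0: μ_1 = μ_2; H1: μ_1 < μ_2 (Welch's two-sample t-test, left-tailed).
t = (x̄_1 − x̄_2)/√(s_1²/n_1 + s_2²/n_2) = (147.3 − 164.8)/√(35.8²/39 + 12.2²/24) = -2.800
Welch–Satterthwaite df ≈ 50.71
p-value = P(T ≤ -2.800) ≈ 0.004
Since p ≈ 0.004 < α = 0.05, reject H0; the evidence is statistically significant.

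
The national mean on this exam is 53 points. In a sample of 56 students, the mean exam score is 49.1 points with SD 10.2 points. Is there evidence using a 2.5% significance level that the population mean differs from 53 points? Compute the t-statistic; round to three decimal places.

H0: μ = 53; H1: μ ≠ 53 (one-sample t-test, two-sided).
t = (x̄ − μ₀)/(s/√n) = (49.1 − 53)/(10.2/√56) = -2.861
df = n − 1 = 55
Two-sided p-value ≈ 0.006
Since p ≈ 0.006 < α = 0.025, reject H0; the evidence is statistically significant.

-2.861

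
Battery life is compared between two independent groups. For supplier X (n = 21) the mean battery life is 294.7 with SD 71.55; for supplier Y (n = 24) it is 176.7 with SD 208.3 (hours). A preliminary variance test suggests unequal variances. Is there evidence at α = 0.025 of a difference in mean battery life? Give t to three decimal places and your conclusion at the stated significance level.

Let group 1 = supplier X, group 2 = supplier Y. H0: μ_1 = μ_2; H1: μ_1 ≠ μ_2 (Welch's two-sample t-test, two-sided).
t = (x̄_1 − x̄_2)/√(s_1²/n_1 + s_2²/n_2) = (294.7 − 176.7)/√(71.55²/21 + 208.3²/24) = 2.605
Welch–Satterthwaite df ≈ 29.01
Two-sided p-value ≈ 0.0143
Since p ≈ 0.0143 < α = 0.025, reject H0; the evidence is statistically significant.

t = 2.605; reject H0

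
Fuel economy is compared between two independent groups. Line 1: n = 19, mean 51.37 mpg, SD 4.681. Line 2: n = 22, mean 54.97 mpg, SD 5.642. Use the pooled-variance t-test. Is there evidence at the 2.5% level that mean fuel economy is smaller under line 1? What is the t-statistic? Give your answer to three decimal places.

Let group 1 = line 1, group 2 = line 2. H0: μ_1 = μ_2; H1: μ_1 < μ_2 (two-sample pooled-variance t-test, left-tailed).
s_p² = [(19−1)·4.681² + (22−1)·5.642²]/(19+22−2) = 27.2535
t = (51.37 − 54.97)/√[27.2535·(1/19 + 1/22)] = -2.202
df = n₁ + n₂ − 2 = 39
p-value = P(T ≤ -2.202) ≈ 0.0168
Since p ≈ 0.0168 < α = 0.025, reject H0; the evidence is statistically significant.

-2.202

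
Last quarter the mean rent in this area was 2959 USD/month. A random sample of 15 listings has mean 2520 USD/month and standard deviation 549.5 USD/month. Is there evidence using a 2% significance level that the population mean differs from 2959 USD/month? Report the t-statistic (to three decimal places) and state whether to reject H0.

H0: μ = 2959; H1: μ ≠ 2959 (one-sample t-test, two-sided).
t = (x̄ − μ₀)/(s/√n) = (2520 − 2959)/(549.5/√15) = -3.094
df = n − 1 = 14
Two-sided p-value ≈ 0.0079
Since p ≈ 0.0079 < α = 0.02, reject H0; the evidence is statistically significant.

t = -3.094; reject H0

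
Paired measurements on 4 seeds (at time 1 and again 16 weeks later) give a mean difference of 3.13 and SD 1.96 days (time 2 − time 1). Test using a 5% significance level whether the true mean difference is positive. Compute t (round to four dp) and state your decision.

t = 3.1939; reject H0

H0: μ_d = 0; H1: μ_d > 0 (paired t-test on the differences, right-tailed).
t = d̄/(s_d/√n) = 3.13/(1.96/√4) = 3.1939
df = n − 1 = 3
p-value = P(T ≥ 3.1939) ≈ 0.025
Since p ≈ 0.025 < α = 0.05, reject H0; the data support H1.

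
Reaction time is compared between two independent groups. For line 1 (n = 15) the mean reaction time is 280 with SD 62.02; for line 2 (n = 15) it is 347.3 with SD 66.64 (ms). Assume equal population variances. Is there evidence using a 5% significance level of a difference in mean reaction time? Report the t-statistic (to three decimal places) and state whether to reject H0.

t = -2.863; reject H0

Let group 1 = line 1, group 2 = line 2. H0: μ_1 = μ_2; H1: μ_1 ≠ μ_2 (two-sample pooled-variance t-test, two-sided).
s_p² = [(15−1)·62.02² + (15−1)·66.64²]/(15+15−2) = 4143.69
t = (280 − 347.3)/√[4143.69·(1/15 + 1/15)] = -2.863
df = n₁ + n₂ − 2 = 28
Two-sided p-value ≈ 0.0079
Since p ≈ 0.0079 < α = 0.05, reject H0; the data support H1.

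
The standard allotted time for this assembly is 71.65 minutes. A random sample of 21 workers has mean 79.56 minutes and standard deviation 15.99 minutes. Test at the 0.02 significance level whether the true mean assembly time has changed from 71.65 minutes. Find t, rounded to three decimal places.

H0: μ = 71.65; H1: μ ≠ 71.65 (one-sample t-test, two-sided).
t = (x̄ − μ₀)/(s/√n) = (79.56 − 71.65)/(15.99/√21) = 2.267
df = n − 1 = 20
Two-sided p-value ≈ 0.0346
Since p ≈ 0.0346 > α = 0.02, fail to reject H0; the evidence is not statistically significant.

2.267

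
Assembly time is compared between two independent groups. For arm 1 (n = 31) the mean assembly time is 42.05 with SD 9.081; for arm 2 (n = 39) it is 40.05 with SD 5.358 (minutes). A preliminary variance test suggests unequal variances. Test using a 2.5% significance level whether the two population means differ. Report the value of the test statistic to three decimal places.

1.085

Let group 1 = arm 1, group 2 = arm 2. H0: μ_1 = μ_2; H1: μ_1 ≠ μ_2 (Welch's two-sample t-test, two-sided).
t = (x̄_1 − x̄_2)/√(s_1²/n_1 + s_2²/n_2) = (42.05 − 40.05)/√(9.081²/31 + 5.358²/39) = 1.085
Welch–Satterthwaite df ≈ 46.11
Two-sided p-value ≈ 0.283
Since p ≈ 0.283 > α = 0.025, fail to reject H0; the data do not provide sufficient evidence against H0.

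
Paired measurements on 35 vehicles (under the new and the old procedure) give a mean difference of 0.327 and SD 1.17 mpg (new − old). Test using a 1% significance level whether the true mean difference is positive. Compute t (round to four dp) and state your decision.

H0: μ_d = 0; H1: μ_d > 0 (paired t-test on the differences, right-tailed).
t = d̄/(s_d/√n) = 0.327/(1.17/√35) = 1.6535
df = n − 1 = 34
p-value = P(T ≥ 1.6535) ≈ 0.054
Since p ≈ 0.054 > α = 0.01, fail to reject H0; the data do not provide sufficient evidence against H0.

t = 1.6535; fail to reject H0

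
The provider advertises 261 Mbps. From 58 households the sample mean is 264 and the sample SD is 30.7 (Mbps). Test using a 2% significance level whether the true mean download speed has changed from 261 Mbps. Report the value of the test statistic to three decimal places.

H0: μ = 261; H1: μ ≠ 261 (one-sample t-test, two-sided).
t = (x̄ − μ₀)/(s/√n) = (264 − 261)/(30.7/√58) = 0.744
df = n − 1 = 57
Two-sided p-value ≈ 0.460
Since p ≈ 0.460 > α = 0.02, fail to reject H0; the evidence is not statistically significant.

0.744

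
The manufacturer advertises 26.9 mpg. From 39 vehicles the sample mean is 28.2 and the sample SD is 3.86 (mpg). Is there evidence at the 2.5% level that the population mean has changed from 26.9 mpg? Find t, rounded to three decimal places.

2.103

H0: μ = 26.9; H1: μ ≠ 26.9 (one-sample t-test, two-sided).
t = (x̄ − μ₀)/(s/√n) = (28.2 − 26.9)/(3.86/√39) = 2.103
df = n − 1 = 38
Two-sided p-value ≈ 0.0421
Since p ≈ 0.0421 > α = 0.025, fail to reject H0; the evidence is not statistically significant.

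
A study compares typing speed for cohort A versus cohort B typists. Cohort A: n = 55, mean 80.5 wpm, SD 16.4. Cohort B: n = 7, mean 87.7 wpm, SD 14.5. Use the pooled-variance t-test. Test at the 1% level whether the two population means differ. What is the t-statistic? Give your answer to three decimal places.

-1.106

Let group 1 = cohort A, group 2 = cohort B. H0: μ_1 = μ_2; H1: μ_1 ≠ μ_2 (two-sample pooled-variance t-test, two-sided).
s_p² = [(55−1)·16.4² + (7−1)·14.5²]/(55+7−2) = 263.089
t = (80.5 − 87.7)/√[263.089·(1/55 + 1/7)] = -1.106
df = n₁ + n₂ − 2 = 60
Two-sided p-value ≈ 0.2731
Since p ≈ 0.2731 > α = 0.01, fail to reject H0; the data do not provide sufficient evidence against H0.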